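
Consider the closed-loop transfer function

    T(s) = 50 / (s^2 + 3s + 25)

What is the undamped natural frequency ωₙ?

Compare the denominator to the standard form s^2 + 2ζωₙs + ωₙ².
ωₙ² = 25, so ωₙ = 5 rad/s.

ωₙ = 5 rad/s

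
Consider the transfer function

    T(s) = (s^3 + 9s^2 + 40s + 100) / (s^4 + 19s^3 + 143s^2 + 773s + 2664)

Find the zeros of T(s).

s = -5, -2 ± 4j

Set the numerator to zero: s^3 + 9s^2 + 40s + 100 = 0.
Factoring: (s + 5)(s^2 + 4s + 20) = 0.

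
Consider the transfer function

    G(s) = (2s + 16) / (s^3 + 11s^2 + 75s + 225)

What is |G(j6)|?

|G(j6)| ≈ 0.06901

Substitute s = j6: numerator = 16 + j12, denominator = -171 + j234.
|G(j6)| = |16 + j12| / |-171 + j234| = 20 / 289.82 ≈ 0.06901.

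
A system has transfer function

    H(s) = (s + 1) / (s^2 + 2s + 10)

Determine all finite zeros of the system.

s = -1

Set the numerator to zero: s + 1 = 0.
So s = -1.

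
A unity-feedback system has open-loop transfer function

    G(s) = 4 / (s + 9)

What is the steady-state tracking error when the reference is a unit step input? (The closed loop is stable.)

e_ss = 0.6923

G(s) has no poles at the origin.
This is a Type 0 system. Kp = lim_{s→0} G(s) = 4/9.
e_ss = 1/(1 + Kp) = 1/(1 + 4/9) = 9/13 ≈ 0.6923.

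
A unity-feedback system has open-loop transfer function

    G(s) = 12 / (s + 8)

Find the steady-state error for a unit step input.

e_ss = 0.4000

G(s) has no poles at the origin.
This is a Type 0 system. Kp = lim_{s→0} G(s) = 12/8 = 3/2.
e_ss = 1/(1 + Kp) = 1/(1 + 3/2) = 2/5 ≈ 0.4000.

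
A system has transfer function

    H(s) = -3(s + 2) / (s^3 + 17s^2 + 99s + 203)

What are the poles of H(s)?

s = -5 ± 2j, -7

The poles are the roots of the denominator s^3 + 17s^2 + 99s + 203 = 0.
Trying s = -7: the polynomial evaluates to 0, so (s + 7) is a factor.
Dividing out leaves s^2 + 10s + 29 = 0.
The quadratic formula then gives s = -5 ± 2j.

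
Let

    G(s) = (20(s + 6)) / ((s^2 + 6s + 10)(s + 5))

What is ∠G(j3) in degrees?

At s = j3: numerator = 120 + j60, denominator = -49 + j93.
∠G = ∠num − ∠den = 26.565° − (117.78°) = -91.22°.

∠G(j3) ≈ -91.22°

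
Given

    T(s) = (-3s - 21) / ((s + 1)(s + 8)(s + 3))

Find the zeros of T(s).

Set the numerator to zero: -3s - 21 = 0, i.e. -3·(s + 7) = 0.
So s = -7.

s = -7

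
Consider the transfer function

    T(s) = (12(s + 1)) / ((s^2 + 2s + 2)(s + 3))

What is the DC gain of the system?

T(0) = 2

At s = 0 each factor (s + a) contributes a and each (s^2 + bs + c) contributes c.
T(0) = 12·(1) / ((2) · (3)) = 12/6 = 2.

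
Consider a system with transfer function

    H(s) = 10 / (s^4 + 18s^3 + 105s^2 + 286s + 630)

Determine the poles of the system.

s = -1 + 3j, -1 - 3j, -7, -9

The poles are the roots of the denominator s^4 + 18s^3 + 105s^2 + 286s + 630 = 0.
Trying s = -7: the polynomial evaluates to 0, so (s + 7) is a factor.
Dividing out leaves s^3 + 11s^2 + 28s + 90 = 0.
This factors further as (s^2 + 2s + 10)(s + 9) = 0.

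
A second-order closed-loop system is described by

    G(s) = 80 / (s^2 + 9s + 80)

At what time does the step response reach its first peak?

t_p ≈ 0.4064 s

Comparing s^2 + 9s + 80 to s^2 + 2ζωₙs + ωₙ²: ωₙ = √80 ≈ 8.944 rad/s and ζ = 9/(2·√80) ≈ 0.5031.
ζωₙ = 9/2 = 4.5, so ω_d = ωₙ√(1−ζ²) = √(ωₙ² − (ζωₙ)²) = √(80 − 4.5²) = √59.75 ≈ 7.730 rad/s.
t_p = π/ω_d = π/7.730 ≈ 0.4064 s.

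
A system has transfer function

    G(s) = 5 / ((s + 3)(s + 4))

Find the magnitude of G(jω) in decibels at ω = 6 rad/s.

|G(j6)|_dB ≈ -19.7 dB

Substitute s = j6: numerator = 5, denominator = -24 + j42.
|G(j6)| = |5| / |-24 + j42| = 5 / 48.374 ≈ 0.1034.
In decibels: 20·log₁₀(0.1034) ≈ -19.7 dB.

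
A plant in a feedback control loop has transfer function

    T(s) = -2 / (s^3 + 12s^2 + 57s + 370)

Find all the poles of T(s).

The poles are the roots of the denominator s^3 + 12s^2 + 57s + 370 = 0.
Trying s = -10: the polynomial evaluates to 0, so (s + 10) is a factor.
Dividing out leaves s^2 + 2s + 37 = 0.
The quadratic formula then gives s = -1 ± 6j.

s = -1 + 6j, -1 - 6j, -10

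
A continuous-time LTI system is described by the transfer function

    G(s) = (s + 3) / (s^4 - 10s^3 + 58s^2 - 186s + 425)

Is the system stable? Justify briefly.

unstable

The denominator s^4 - 10s^3 + 58s^2 - 186s + 425 factors as (s^2 - 2s + 17)(s^2 - 8s + 25), giving poles at s = 1 ± 4j, 4 ± 3j.
Since the pole(s) at s = 1 ± 4j, 4 ± 3j lie in the right half-plane, the system is unstable.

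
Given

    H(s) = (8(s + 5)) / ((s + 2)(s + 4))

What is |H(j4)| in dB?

|H(j4)|_dB ≈ 6.13 dB

Substitute s = j4: numerator = 40 + j32, denominator = -8 + j24.
|H(j4)| = |40 + j32| / |-8 + j24| = 51.225 / 25.298 ≈ 2.025.
In decibels: 20·log₁₀(2.025) ≈ 6.13 dB.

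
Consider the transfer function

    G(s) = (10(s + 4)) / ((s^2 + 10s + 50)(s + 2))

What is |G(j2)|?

|G(j2)| ≈ 0.3152

Substitute s = j2: numerator = 40 + j20, denominator = 52 + j132.
|G(j2)| = |40 + j20| / |52 + j132| = 44.721 / 141.87 ≈ 0.3152.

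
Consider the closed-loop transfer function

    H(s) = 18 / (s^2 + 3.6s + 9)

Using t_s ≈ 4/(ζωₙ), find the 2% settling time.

t_s ≈ 2.222 s

Comparing s^2 + 3.6s + 9 to s^2 + 2ζωₙs + ωₙ²: ωₙ = 3 rad/s and ζ = 3.6/(2·3) = 0.6.
ζωₙ = 3.6/2 = 1.8, so t_s ≈ 4/(ζωₙ) = 4/1.8 ≈ 2.222 s.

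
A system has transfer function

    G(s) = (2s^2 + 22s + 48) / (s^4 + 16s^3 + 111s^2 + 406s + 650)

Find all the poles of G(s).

s = -3 + 4j, -3 - 4j, -5 + j, -5 - j

The poles are the roots of the denominator s^4 + 16s^3 + 111s^2 + 406s + 650 = 0.
No real roots exist; factor into two real quadratics: (s^2 + 6s + 25)(s^2 + 10s + 26) = 0.
Each quadratic gives a conjugate pair via the quadratic formula.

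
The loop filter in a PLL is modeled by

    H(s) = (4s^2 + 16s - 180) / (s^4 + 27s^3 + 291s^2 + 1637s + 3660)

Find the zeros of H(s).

s = -9, 5

Set the numerator to zero: 4s^2 + 16s - 180 = 0, i.e. 4·(s^2 + 4s - 45) = 0.
Factoring: (s + 9)(s - 5) = 0.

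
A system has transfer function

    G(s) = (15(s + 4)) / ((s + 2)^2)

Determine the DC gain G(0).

G(0) = 15

At s = 0 each factor (s + a) contributes a and each (s^2 + bs + c) contributes c.
G(0) = 15·(4) / ((2) · (2)) = 60/4 = 15.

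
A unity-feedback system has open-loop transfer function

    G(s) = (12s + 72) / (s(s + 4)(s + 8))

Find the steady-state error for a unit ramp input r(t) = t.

G(s) has one pole at the origin.
This is a Type 1 system. Kv = lim_{s→0} s·G(s) = 72/32 = 9/4.
e_ss = 1/Kv = 1/(9/4) = 4/9 ≈ 0.4444.

e_ss = 0.4444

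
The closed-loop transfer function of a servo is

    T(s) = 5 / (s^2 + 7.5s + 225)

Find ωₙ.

ωₙ = 15 rad/s

Compare the denominator to the standard form s^2 + 2ζωₙs + ωₙ².
ωₙ² = 225, so ωₙ = 15 rad/s.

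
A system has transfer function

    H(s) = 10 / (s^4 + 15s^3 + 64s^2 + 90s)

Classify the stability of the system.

marginally stable

The denominator s^4 + 15s^3 + 64s^2 + 90s factors as s(s^2 + 6s + 10)(s + 9), giving poles at s = 0, -3 ± j, -9.
Since the simple pole(s) at s = 0 lie on the jω-axis with none in the right half-plane, the system is marginally stable.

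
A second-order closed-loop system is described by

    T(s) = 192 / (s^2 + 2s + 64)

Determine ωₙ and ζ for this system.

ωₙ = 8 rad/s, ζ = 0.125

Compare the denominator to the standard form s^2 + 2ζωₙs + ωₙ².
ωₙ² = 64, so ωₙ = 8 rad/s.
2ζωₙ = 2, so ζ = 2/(2·8) = 0.125.
With ζ = 0.125 the response is underdamped.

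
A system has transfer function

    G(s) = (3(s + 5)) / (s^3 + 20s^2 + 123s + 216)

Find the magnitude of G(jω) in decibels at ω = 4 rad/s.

Substitute s = j4: numerator = 15 + j12, denominator = -104 + j428.
|G(j4)| = |15 + j12| / |-104 + j428| = 19.209 / 440.45 ≈ 0.04361.
In decibels: 20·log₁₀(0.04361) ≈ -27.2 dB.

|G(j4)|_dB ≈ -27.2 dB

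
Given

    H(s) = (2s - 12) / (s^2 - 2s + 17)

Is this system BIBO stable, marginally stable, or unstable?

unstable

The denominator s^2 - 2s + 17 factors as (s^2 - 2s + 17), giving poles at s = 1 ± 4j.
Since the pole(s) at s = 1 ± 4j lie in the right half-plane, the system is unstable.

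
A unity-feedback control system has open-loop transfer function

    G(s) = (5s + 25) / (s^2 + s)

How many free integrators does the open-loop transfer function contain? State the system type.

Factor s from the denominator: s^2 + s = s·(s + 1).
There is 1 pole at the origin, so the system is Type 1.

Type 1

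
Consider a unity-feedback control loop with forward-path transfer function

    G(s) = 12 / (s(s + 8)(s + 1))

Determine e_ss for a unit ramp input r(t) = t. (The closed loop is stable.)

G(s) has one pole at the origin.
This is a Type 1 system. Kv = lim_{s→0} s·G(s) = 12/8 = 3/2.
e_ss = 1/Kv = 1/(3/2) = 2/3 ≈ 0.6667.

e_ss = 0.6667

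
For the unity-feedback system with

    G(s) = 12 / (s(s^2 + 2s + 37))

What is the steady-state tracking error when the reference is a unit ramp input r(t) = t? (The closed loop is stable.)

G(s) has one pole at the origin.
This is a Type 1 system. Kv = lim_{s→0} s·G(s) = 12/37.
e_ss = 1/Kv = 1/(12/37) = 37/12 ≈ 3.083.

e_ss = 3.083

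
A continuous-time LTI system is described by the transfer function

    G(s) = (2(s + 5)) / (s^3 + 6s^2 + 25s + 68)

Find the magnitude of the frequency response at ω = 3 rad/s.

Substitute s = j3: numerator = 10 + j6, denominator = 14 + j48.
|G(j3)| = |10 + j6| / |14 + j48| = 11.662 / 50 ≈ 0.2332.

|G(j3)| ≈ 0.2332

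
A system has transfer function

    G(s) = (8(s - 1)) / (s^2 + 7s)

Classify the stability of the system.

The denominator s^2 + 7s factors as s(s + 7), giving poles at s = 0, -7.
Since the simple pole(s) at s = 0 lie on the jω-axis with none in the right half-plane, the system is marginally stable.

marginally stable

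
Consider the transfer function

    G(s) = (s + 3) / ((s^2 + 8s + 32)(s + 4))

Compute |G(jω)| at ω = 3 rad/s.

|G(j3)| ≈ 0.02553

Substitute s = j3: numerator = 3 + j3, denominator = 20 + j165.
|G(j3)| = |3 + j3| / |20 + j165| = 4.2426 / 166.21 ≈ 0.02553.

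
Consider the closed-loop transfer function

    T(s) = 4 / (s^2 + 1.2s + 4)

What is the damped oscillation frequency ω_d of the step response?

Comparing s^2 + 1.2s + 4 to s^2 + 2ζωₙs + ωₙ²: ωₙ = 2 rad/s and ζ = 1.2/(2·2) = 0.3.
ζωₙ = 1.2/2 = 0.6, so ω_d = ωₙ√(1−ζ²) = √(ωₙ² − (ζωₙ)²) = √(4 − 0.6²) = √3.64 ≈ 1.908 rad/s.

ω_d ≈ 1.908 rad/s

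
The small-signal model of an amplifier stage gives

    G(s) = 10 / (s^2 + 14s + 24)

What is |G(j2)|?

Substitute s = j2: numerator = 10, denominator = 20 + j28.
|G(j2)| = |10| / |20 + j28| = 10 / 34.409 ≈ 0.2906.

|G(j2)| ≈ 0.2906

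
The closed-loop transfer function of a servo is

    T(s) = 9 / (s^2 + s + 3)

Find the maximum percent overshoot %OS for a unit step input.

%OS ≈ 38.8%

Comparing s^2 + s + 3 to s^2 + 2ζωₙs + ωₙ²: ωₙ = √3 ≈ 1.732 rad/s and ζ = 1/(2·√3) ≈ 0.2887.
%OS = 100·exp(−πζ/√(1−ζ²)) = 100·exp(−π·0.2887/√(1−0.2887²)) ≈ 38.8%.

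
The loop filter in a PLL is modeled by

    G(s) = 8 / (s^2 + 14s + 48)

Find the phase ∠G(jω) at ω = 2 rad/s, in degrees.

At s = j2: numerator = 8, denominator = 44 + j28.
∠G = ∠num − ∠den = 0° − (32.471°) = -32.47°.

∠G(j2) ≈ -32.47°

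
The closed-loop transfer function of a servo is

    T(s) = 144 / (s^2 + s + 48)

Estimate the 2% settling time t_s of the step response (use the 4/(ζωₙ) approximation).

t_s ≈ 8 s

Comparing s^2 + s + 48 to s^2 + 2ζωₙs + ωₙ²: ωₙ = √48 ≈ 6.928 rad/s and ζ = 1/(2·√48) ≈ 0.07217.
ζωₙ = 1/2 = 0.5, so t_s ≈ 4/(ζωₙ) = 4/0.5 = 8 s.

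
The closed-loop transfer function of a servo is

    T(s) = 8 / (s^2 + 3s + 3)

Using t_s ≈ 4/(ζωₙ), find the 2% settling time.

t_s ≈ 2.667 s

Comparing s^2 + 3s + 3 to s^2 + 2ζωₙs + ωₙ²: ωₙ = √3 ≈ 1.732 rad/s and ζ = 3/(2·√3) ≈ 0.8660.
ζωₙ = 3/2 = 1.5, so t_s ≈ 4/(ζωₙ) = 4/1.5 ≈ 2.667 s.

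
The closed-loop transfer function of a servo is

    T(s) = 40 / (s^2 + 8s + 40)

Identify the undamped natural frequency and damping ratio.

ωₙ ≈ 6.325 rad/s, ζ ≈ 0.6325

Compare the denominator to the standard form s^2 + 2ζωₙs + ωₙ².
ωₙ² = 40, so ωₙ = √40 ≈ 6.325 rad/s.
2ζωₙ = 8, so ζ = 8/(2·√40) ≈ 0.6325.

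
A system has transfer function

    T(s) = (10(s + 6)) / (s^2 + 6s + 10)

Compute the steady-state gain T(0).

T(0) = 6

At s = 0 each factor (s + a) contributes a and each (s^2 + bs + c) contributes c.
T(0) = 10·(6) / ((10)) = 60/10 = 6.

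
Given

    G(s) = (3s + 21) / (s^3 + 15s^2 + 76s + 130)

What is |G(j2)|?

Substitute s = j2: numerator = 21 + j6, denominator = 70 + j144.
|G(j2)| = |21 + j6| / |70 + j144| = 21.840 / 160.11 ≈ 0.1364.

|G(j2)| ≈ 0.1364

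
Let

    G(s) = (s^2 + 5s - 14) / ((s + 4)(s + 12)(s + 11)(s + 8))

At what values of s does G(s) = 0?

s = 2, -7

Set the numerator to zero: s^2 + 5s - 14 = 0.
Factoring: (s - 2)(s + 7) = 0.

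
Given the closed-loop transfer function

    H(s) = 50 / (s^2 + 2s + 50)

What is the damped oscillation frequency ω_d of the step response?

ω_d = 7 rad/s

Comparing s^2 + 2s + 50 to s^2 + 2ζωₙs + ωₙ²: ωₙ = √50 ≈ 7.071 rad/s and ζ = 2/(2·√50) ≈ 0.1414.
ζωₙ = 2/2 = 1, so ω_d = ωₙ√(1−ζ²) = √(ωₙ² − (ζωₙ)²) = √(50 − 1²) = √49 = 7 rad/s.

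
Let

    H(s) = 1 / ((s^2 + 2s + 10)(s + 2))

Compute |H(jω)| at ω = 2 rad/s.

Substitute s = j2: numerator = 1, denominator = 4 + j20.
|H(j2)| = |1| / |4 + j20| = 1 / 20.396 ≈ 0.04903.

|H(j2)| ≈ 0.04903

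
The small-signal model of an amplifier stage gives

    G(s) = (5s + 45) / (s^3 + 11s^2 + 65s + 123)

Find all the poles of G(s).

s = -4 ± 5j, -3

The poles are the roots of the denominator s^3 + 11s^2 + 65s + 123 = 0.
Trying s = -3: the polynomial evaluates to 0, so (s + 3) is a factor.
Dividing out leaves s^2 + 8s + 41 = 0.
The quadratic formula then gives s = -4 ± 5j.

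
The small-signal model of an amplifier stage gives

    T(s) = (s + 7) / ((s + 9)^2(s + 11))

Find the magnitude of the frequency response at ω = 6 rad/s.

Substitute s = j6: numerator = 7 + j6, denominator = -153 + j1458.
|T(j6)| = |7 + j6| / |-153 + j1458| = 9.2195 / 1466.0 ≈ 0.006289.

|T(j6)| ≈ 0.006289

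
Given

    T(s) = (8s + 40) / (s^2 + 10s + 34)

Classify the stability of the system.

stable

The denominator s^2 + 10s + 34 factors as (s^2 + 10s + 34), giving poles at s = -5 ± 3j.
Since all poles lie strictly in the left half-plane, the system is stable.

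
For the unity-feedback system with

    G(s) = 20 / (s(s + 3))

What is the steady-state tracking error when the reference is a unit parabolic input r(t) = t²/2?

G(s) has one pole at the origin.
This is a Type 1 system; Ka = lim_{s→0} s^2·G(s) = 0, so the steady-state error for a parabola input is infinite.

e_ss = ∞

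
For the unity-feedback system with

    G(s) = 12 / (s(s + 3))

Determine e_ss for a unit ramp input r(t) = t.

e_ss = 0.2500

G(s) has one pole at the origin.
This is a Type 1 system. Kv = lim_{s→0} s·G(s) = 12/3 = 4.
e_ss = 1/Kv = 1/(4) = 1/4 ≈ 0.2500.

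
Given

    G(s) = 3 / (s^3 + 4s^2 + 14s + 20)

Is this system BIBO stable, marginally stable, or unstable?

The denominator s^3 + 4s^2 + 14s + 20 factors as (s^2 + 2s + 10)(s + 2), giving poles at s = -1 + 3j, -1 - 3j, -2.
Since all poles lie strictly in the left half-plane, the system is stable.

stable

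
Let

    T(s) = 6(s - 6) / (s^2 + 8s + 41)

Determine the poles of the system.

s = -4 ± 5j

The poles are the roots of the denominator s^2 + 8s + 41 = 0.
Using the quadratic formula: s = (-8 ± √(-100))/2 = -4 ± 5j.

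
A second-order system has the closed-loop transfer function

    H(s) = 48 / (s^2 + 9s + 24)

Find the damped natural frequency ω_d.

Comparing s^2 + 9s + 24 to s^2 + 2ζωₙs + ωₙ²: ωₙ = √24 ≈ 4.899 rad/s and ζ = 9/(2·√24) ≈ 0.9186.
ζωₙ = 9/2 = 4.5, so ω_d = ωₙ√(1−ζ²) = √(ωₙ² − (ζωₙ)²) = √(24 − 4.5²) = √3.75 ≈ 1.936 rad/s.

ω_d ≈ 1.936 rad/s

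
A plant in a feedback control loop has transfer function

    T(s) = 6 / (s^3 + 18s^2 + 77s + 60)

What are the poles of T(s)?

s = -5, -1, -12

The poles are the roots of the denominator s^3 + 18s^2 + 77s + 60 = 0.
Trying s = -5: the polynomial evaluates to 0, so (s + 5) is a factor.
Dividing out leaves s^2 + 13s + 12 = 0.
Factoring the quadratic: (s + 1)(s + 12) = 0.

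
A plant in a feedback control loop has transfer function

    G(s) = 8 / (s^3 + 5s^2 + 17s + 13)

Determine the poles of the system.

s = -2 ± 3j, -1

The poles are the roots of the denominator s^3 + 5s^2 + 17s + 13 = 0.
Trying s = -1: the polynomial evaluates to 0, so (s + 1) is a factor.
Dividing out leaves s^2 + 4s + 13 = 0.
The quadratic formula then gives s = -2 ± 3j.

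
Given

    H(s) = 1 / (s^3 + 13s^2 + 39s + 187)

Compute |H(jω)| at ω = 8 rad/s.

Substitute s = j8: numerator = 1, denominator = -645 - j200.
|H(j8)| = |1| / |-645 - j200| = 1 / 675.30 ≈ 0.001481.

|H(j8)| ≈ 0.001481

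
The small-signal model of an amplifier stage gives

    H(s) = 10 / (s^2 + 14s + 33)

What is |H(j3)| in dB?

|H(j3)|_dB ≈ -13.7 dB

Substitute s = j3: numerator = 10, denominator = 24 + j42.
|H(j3)| = |10| / |24 + j42| = 10 / 48.374 ≈ 0.2067.
In decibels: 20·log₁₀(0.2067) ≈ -13.7 dB.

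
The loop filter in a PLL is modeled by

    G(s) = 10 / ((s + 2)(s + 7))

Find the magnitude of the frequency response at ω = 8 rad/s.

Substitute s = j8: numerator = 10, denominator = -50 + j72.
|G(j8)| = |10| / |-50 + j72| = 10 / 87.658 ≈ 0.1141.

|G(j8)| ≈ 0.1141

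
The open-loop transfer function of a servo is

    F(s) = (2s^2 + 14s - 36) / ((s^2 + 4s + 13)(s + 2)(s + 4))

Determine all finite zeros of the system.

Set the numerator to zero: 2s^2 + 14s - 36 = 0, i.e. 2·(s^2 + 7s - 18) = 0.
Factoring: (s + 9)(s - 2) = 0.

s = -9, 2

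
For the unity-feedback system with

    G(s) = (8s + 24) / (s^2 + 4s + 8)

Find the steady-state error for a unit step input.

G(s) has no poles at the origin.
This is a Type 0 system. Kp = lim_{s→0} G(s) = 24/8 = 3.
e_ss = 1/(1 + Kp) = 1/(1 + 3) = 1/4 ≈ 0.2500.

e_ss = 0.2500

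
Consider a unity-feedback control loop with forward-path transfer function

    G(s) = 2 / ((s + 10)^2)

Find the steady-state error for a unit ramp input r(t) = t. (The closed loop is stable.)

e_ss = ∞

G(s) has no poles at the origin.
This is a Type 0 system; Kv = lim_{s→0} s·G(s) = 0, so the steady-state error for a ramp input is infinite.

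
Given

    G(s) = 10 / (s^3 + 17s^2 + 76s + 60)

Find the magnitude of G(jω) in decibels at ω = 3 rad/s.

|G(j3)|_dB ≈ -26.9 dB

Substitute s = j3: numerator = 10, denominator = -93 + j201.
|G(j3)| = |10| / |-93 + j201| = 10 / 221.47 ≈ 0.04515.
In decibels: 20·log₁₀(0.04515) ≈ -26.9 dB.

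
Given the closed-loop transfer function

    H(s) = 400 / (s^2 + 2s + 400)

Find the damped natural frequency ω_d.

Comparing s^2 + 2s + 400 to s^2 + 2ζωₙs + ωₙ²: ωₙ = 20 rad/s and ζ = 2/(2·20) = 0.05.
ζωₙ = 2/2 = 1, so ω_d = ωₙ√(1−ζ²) = √(ωₙ² − (ζωₙ)²) = √(400 − 1²) = √399 ≈ 19.97 rad/s.

ω_d ≈ 19.97 rad/s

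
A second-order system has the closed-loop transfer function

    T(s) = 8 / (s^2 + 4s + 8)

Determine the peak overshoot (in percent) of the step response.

Comparing s^2 + 4s + 8 to s^2 + 2ζωₙs + ωₙ²: ωₙ = √8 ≈ 2.828 rad/s and ζ = 4/(2·√8) ≈ 0.7071.
%OS = 100·exp(−πζ/√(1−ζ²)) = 100·exp(−π·0.7071/√(1−0.7071²)) ≈ 4.32%.

%OS ≈ 4.32%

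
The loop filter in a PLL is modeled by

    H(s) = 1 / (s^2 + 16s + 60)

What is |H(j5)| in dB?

|H(j5)|_dB ≈ -38.8 dB

Substitute s = j5: numerator = 1, denominator = 35 + j80.
|H(j5)| = |1| / |35 + j80| = 1 / 87.321 ≈ 0.01145.
In decibels: 20·log₁₀(0.01145) ≈ -38.8 dB.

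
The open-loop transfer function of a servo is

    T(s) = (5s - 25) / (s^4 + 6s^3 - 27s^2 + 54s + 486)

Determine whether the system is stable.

The denominator s^4 + 6s^3 - 27s^2 + 54s + 486 factors as (s + 9)(s^2 - 6s + 18)(s + 3), giving poles at s = -9, 3 ± 3j, -3.
Since the pole(s) at s = 3 ± 3j lie in the right half-plane, the system is unstable.

unstable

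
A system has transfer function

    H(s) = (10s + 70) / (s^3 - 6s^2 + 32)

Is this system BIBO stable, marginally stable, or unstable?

The denominator s^3 - 6s^2 + 32 factors as (s - 4)^2(s + 2), giving poles at s = 4, 4, -2.
Since the pole(s) at s = 4, 4 lie in the right half-plane, the system is unstable.

unstable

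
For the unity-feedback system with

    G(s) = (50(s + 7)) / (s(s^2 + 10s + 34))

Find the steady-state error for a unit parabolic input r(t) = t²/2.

e_ss = ∞

G(s) has one pole at the origin.
This is a Type 1 system; Ka = lim_{s→0} s^2·G(s) = 0, so the steady-state error for a parabola input is infinite.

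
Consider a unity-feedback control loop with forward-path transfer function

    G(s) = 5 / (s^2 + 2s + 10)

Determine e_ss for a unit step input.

G(s) has no poles at the origin.
This is a Type 0 system. Kp = lim_{s→0} G(s) = 5/10 = 1/2.
e_ss = 1/(1 + Kp) = 1/(1 + 1/2) = 2/3 ≈ 0.6667.

e_ss = 0.6667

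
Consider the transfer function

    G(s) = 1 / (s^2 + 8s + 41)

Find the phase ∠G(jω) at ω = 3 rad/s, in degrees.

At s = j3: numerator = 1, denominator = 32 + j24.
∠G = ∠num − ∠den = 0° − (36.870°) = -36.87°.

∠G(j3) ≈ -36.87°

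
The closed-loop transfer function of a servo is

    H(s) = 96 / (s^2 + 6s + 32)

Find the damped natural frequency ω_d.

Comparing s^2 + 6s + 32 to s^2 + 2ζωₙs + ωₙ²: ωₙ = √32 ≈ 5.657 rad/s and ζ = 6/(2·√32) ≈ 0.5303.
ζωₙ = 6/2 = 3, so ω_d = ωₙ√(1−ζ²) = √(ωₙ² − (ζωₙ)²) = √(32 − 3²) = √23 ≈ 4.796 rad/s.

ω_d ≈ 4.796 rad/s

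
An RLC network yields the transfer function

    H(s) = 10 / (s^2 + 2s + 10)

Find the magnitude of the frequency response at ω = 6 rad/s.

|H(j6)| ≈ 0.3492

Substitute s = j6: numerator = 10, denominator = -26 + j12.
|H(j6)| = |10| / |-26 + j12| = 10 / 28.636 ≈ 0.3492.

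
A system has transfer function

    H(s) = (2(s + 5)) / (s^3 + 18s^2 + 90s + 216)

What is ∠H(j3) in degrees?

At s = j3: numerator = 10 + j6, denominator = 54 + j243.
∠H = ∠num − ∠den = 30.964° − (77.471°) = -46.51°.

∠H(j3) ≈ -46.51°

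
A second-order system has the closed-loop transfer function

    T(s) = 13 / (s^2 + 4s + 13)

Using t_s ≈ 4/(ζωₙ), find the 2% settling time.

Comparing s^2 + 4s + 13 to s^2 + 2ζωₙs + ωₙ²: ωₙ = √13 ≈ 3.606 rad/s and ζ = 4/(2·√13) ≈ 0.5547.
ζωₙ = 4/2 = 2, so t_s ≈ 4/(ζωₙ) = 4/2 = 2 s.

t_s ≈ 2 s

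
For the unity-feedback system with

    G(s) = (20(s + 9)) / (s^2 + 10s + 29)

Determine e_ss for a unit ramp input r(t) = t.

e_ss = ∞

G(s) has no poles at the origin.
This is a Type 0 system; Kv = lim_{s→0} s·G(s) = 0, so the steady-state error for a ramp input is infinite.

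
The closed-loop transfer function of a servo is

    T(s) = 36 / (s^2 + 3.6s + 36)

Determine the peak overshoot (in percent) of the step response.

%OS ≈ 37.2%

Comparing s^2 + 3.6s + 36 to s^2 + 2ζωₙs + ωₙ²: ωₙ = 6 rad/s and ζ = 3.6/(2·6) = 0.3.
%OS = 100·exp(−πζ/√(1−ζ²)) = 100·exp(−π·0.3/√(1−0.3²)) ≈ 37.2%.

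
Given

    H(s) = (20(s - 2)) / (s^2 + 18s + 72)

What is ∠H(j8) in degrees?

At s = j8: numerator = -40 + j160, denominator = 8 + j144.
∠H = ∠num − ∠den = 104.04° − (86.820°) = 17.22°.

∠H(j8) ≈ 17.22°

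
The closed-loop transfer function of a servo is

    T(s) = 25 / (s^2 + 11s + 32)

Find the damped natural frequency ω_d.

ω_d ≈ 1.323 rad/s

Comparing s^2 + 11s + 32 to s^2 + 2ζωₙs + ωₙ²: ωₙ = √32 ≈ 5.657 rad/s and ζ = 11/(2·√32) ≈ 0.9723.
ζωₙ = 11/2 = 5.5, so ω_d = ωₙ√(1−ζ²) = √(ωₙ² − (ζωₙ)²) = √(32 − 5.5²) = √1.75 ≈ 1.323 rad/s.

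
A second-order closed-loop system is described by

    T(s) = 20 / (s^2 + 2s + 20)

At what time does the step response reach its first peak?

Comparing s^2 + 2s + 20 to s^2 + 2ζωₙs + ωₙ²: ωₙ = √20 ≈ 4.472 rad/s and ζ = 2/(2·√20) ≈ 0.2236.
ζωₙ = 2/2 = 1, so ω_d = ωₙ√(1−ζ²) = √(ωₙ² − (ζωₙ)²) = √(20 − 1²) = √19 ≈ 4.359 rad/s.
t_p = π/ω_d = π/4.359 ≈ 0.7207 s.

t_p ≈ 0.7207 s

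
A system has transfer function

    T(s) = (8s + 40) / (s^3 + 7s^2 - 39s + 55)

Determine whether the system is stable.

unstable

The denominator s^3 + 7s^2 - 39s + 55 factors as (s + 11)(s^2 - 4s + 5), giving poles at s = -11, 2 + j, 2 - j.
Since the pole(s) at s = 2 + j, 2 - j lie in the right half-plane, the system is unstable.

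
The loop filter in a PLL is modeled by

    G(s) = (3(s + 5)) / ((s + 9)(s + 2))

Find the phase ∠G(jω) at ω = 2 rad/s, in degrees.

∠G(j2) ≈ -35.73°

At s = j2: numerator = 15 + j6, denominator = 14 + j22.
∠G = ∠num − ∠den = 21.801° − (57.529°) = -35.73°.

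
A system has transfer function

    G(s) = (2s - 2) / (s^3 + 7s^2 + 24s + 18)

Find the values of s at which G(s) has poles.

s = -3 + 3j, -3 - 3j, -1

The poles are the roots of the denominator s^3 + 7s^2 + 24s + 18 = 0.
Trying s = -1: the polynomial evaluates to 0, so (s + 1) is a factor.
Dividing out leaves s^2 + 6s + 18 = 0.
The quadratic formula then gives s = -3 ± 3j.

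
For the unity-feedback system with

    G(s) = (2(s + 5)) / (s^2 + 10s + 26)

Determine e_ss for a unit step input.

e_ss = 0.7222

G(s) has no poles at the origin.
This is a Type 0 system. Kp = lim_{s→0} G(s) = 10/26 = 5/13.
e_ss = 1/(1 + Kp) = 1/(1 + 5/13) = 13/18 ≈ 0.7222.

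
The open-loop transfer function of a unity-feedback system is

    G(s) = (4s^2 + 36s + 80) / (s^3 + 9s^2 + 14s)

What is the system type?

Factor s from the denominator: s^3 + 9s^2 + 14s = s·(s^2 + 9s + 14).
There is 1 pole at the origin, so the system is Type 1.

Type 1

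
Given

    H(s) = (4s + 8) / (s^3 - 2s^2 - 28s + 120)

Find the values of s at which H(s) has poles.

The poles are the roots of the denominator s^3 - 2s^2 - 28s + 120 = 0.
Trying s = -6: the polynomial evaluates to 0, so (s + 6) is a factor.
Dividing out leaves s^2 - 8s + 20 = 0.
The quadratic formula then gives s = 4 ± 2j.

s = -6, 4 + 2j, 4 - 2j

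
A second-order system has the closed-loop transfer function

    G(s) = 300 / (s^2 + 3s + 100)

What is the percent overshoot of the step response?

Comparing s^2 + 3s + 100 to s^2 + 2ζωₙs + ωₙ²: ωₙ = 10 rad/s and ζ = 3/(2·10) = 0.15.
%OS = 100·exp(−πζ/√(1−ζ²)) = 100·exp(−π·0.15/√(1−0.15²)) ≈ 62.1%.

%OS ≈ 62.1%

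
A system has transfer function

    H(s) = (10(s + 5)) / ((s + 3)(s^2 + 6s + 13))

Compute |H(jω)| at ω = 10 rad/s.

|H(j10)| ≈ 0.1013

Substitute s = j10: numerator = 50 + j100, denominator = -861 - j690.
|H(j10)| = |50 + j100| / |-861 - j690| = 111.80 / 1103.4 ≈ 0.1013.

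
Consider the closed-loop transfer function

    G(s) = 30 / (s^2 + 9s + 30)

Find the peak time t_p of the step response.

t_p ≈ 1.006 s

Comparing s^2 + 9s + 30 to s^2 + 2ζωₙs + ωₙ²: ωₙ = √30 ≈ 5.477 rad/s and ζ = 9/(2·√30) ≈ 0.8216.
ζωₙ = 9/2 = 4.5, so ω_d = ωₙ√(1−ζ²) = √(ωₙ² − (ζωₙ)²) = √(30 − 4.5²) = √9.75 ≈ 3.122 rad/s.
t_p = π/ω_d = π/3.122 ≈ 1.006 s.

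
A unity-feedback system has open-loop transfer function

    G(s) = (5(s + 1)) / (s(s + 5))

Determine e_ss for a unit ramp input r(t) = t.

e_ss = 1

G(s) has one pole at the origin.
This is a Type 1 system. Kv = lim_{s→0} s·G(s) = 5/5 = 1.
e_ss = 1/Kv = 1/(1) = 1.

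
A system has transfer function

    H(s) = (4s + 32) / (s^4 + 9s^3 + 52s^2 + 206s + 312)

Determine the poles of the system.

The poles are the roots of the denominator s^4 + 9s^3 + 52s^2 + 206s + 312 = 0.
Trying s = -4: the polynomial evaluates to 0, so (s + 4) is a factor.
Dividing out leaves s^3 + 5s^2 + 32s + 78 = 0.
This factors further as (s^2 + 2s + 26)(s + 3) = 0.

s = -1 ± 5j, -4, -3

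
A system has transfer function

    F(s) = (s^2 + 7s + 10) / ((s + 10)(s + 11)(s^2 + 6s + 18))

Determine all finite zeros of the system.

s = -5, -2

Set the numerator to zero: s^2 + 7s + 10 = 0.
Factoring: (s + 5)(s + 2) = 0.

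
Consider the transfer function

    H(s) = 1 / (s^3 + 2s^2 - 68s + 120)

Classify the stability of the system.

The denominator s^3 + 2s^2 - 68s + 120 factors as (s - 6)(s + 10)(s - 2), giving poles at s = 6, -10, 2.
Since the pole(s) at s = 6, 2 lie in the right half-plane, the system is unstable.

unstable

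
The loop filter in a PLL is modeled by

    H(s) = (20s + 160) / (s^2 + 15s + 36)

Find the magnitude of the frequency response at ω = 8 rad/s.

|H(j8)| ≈ 1.836

Substitute s = j8: numerator = 160 + j160, denominator = -28 + j120.
|H(j8)| = |160 + j160| / |-28 + j120| = 226.27 / 123.22 ≈ 1.836.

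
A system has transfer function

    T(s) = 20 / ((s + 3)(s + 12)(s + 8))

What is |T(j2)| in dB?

Substitute s = j2: numerator = 20, denominator = 196 + j304.
|T(j2)| = |20| / |196 + j304| = 20 / 361.71 ≈ 0.05529.
In decibels: 20·log₁₀(0.05529) ≈ -25.1 dB.

|T(j2)|_dB ≈ -25.1 dB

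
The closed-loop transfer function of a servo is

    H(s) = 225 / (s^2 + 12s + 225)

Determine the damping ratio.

ζ = 0.4

Compare the denominator to the standard form s^2 + 2ζωₙs + ωₙ².
ωₙ² = 225, so ωₙ = 15 rad/s.
2ζωₙ = 12, so ζ = 12/(2·15) = 0.4.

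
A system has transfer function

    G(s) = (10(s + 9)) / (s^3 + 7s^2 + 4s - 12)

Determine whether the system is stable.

unstable

The denominator s^3 + 7s^2 + 4s - 12 factors as (s + 2)(s - 1)(s + 6), giving poles at s = -2, 1, -6.
Since the pole(s) at s = 1 lie in the right half-plane, the system is unstable.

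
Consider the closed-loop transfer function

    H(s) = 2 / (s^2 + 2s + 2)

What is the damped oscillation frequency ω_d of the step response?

ω_d = 1 rad/s

Comparing s^2 + 2s + 2 to s^2 + 2ζωₙs + ωₙ²: ωₙ = √2 ≈ 1.414 rad/s and ζ = 2/(2·√2) ≈ 0.7071.
ζωₙ = 2/2 = 1, so ω_d = ωₙ√(1−ζ²) = √(ωₙ² − (ζωₙ)²) = √(2 − 1²) = √1 = 1 rad/s.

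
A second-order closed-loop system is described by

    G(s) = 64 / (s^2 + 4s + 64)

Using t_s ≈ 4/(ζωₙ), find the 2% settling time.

Comparing s^2 + 4s + 64 to s^2 + 2ζωₙs + ωₙ²: ωₙ = 8 rad/s and ζ = 4/(2·8) = 0.25.
ζωₙ = 4/2 = 2, so t_s ≈ 4/(ζωₙ) = 4/2 = 2 s.

t_s ≈ 2 s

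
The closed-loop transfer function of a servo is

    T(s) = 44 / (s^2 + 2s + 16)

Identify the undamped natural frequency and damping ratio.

ωₙ = 4 rad/s, ζ = 0.25

Compare the denominator to the standard form s^2 + 2ζωₙs + ωₙ².
ωₙ² = 16, so ωₙ = 4 rad/s.
2ζωₙ = 2, so ζ = 2/(2·4) = 0.25.
With ζ = 0.25 the response is underdamped.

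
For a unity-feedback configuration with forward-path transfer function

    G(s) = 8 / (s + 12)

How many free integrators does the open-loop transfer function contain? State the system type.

Type 0

The denominator has no factor of s at the origin — no free integrator — so this is a Type 0 system.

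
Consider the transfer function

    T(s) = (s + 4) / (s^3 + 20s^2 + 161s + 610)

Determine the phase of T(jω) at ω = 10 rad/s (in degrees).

At s = j10: numerator = 4 + j10, denominator = -1390 + j610.
∠T = ∠num − ∠den = 68.199° − (156.31°) = -88.11°.

∠T(j10) ≈ -88.11°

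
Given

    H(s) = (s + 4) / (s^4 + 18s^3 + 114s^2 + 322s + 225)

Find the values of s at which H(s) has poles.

s = -4 + 3j, -4 - 3j, -1, -9

The poles are the roots of the denominator s^4 + 18s^3 + 114s^2 + 322s + 225 = 0.
Trying s = -1: the polynomial evaluates to 0, so (s + 1) is a factor.
Dividing out leaves s^3 + 17s^2 + 97s + 225 = 0.
This factors further as (s^2 + 8s + 25)(s + 9) = 0.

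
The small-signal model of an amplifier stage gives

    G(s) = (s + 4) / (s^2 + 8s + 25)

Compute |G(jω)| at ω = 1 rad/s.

Substitute s = j1: numerator = 4 + j1, denominator = 24 + j8.
|G(j1)| = |4 + j1| / |24 + j8| = 4.1231 / 25.298 ≈ 0.1630.

|G(j1)| ≈ 0.1630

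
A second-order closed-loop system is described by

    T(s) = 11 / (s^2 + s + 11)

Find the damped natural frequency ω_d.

Comparing s^2 + s + 11 to s^2 + 2ζωₙs + ωₙ²: ωₙ = √11 ≈ 3.317 rad/s and ζ = 1/(2·√11) ≈ 0.1508.
ζωₙ = 1/2 = 0.5, so ω_d = ωₙ√(1−ζ²) = √(ωₙ² − (ζωₙ)²) = √(11 − 0.5²) = √10.75 ≈ 3.279 rad/s.

ω_d ≈ 3.279 rad/s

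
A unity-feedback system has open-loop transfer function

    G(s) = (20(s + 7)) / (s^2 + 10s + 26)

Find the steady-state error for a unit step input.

e_ss = 0.1566

G(s) has no poles at the origin.
This is a Type 0 system. Kp = lim_{s→0} G(s) = 140/26 = 70/13.
e_ss = 1/(1 + Kp) = 1/(1 + 70/13) = 13/83 ≈ 0.1566.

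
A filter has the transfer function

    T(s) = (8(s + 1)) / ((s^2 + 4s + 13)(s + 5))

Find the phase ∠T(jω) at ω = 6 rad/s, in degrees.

∠T(j6) ≈ -103.4°

At s = j6: numerator = 8 + j48, denominator = -259 - j18.
∠T = ∠num − ∠den = 80.538° − (-176.02°) = 256.6°, which wraps to -103.4°.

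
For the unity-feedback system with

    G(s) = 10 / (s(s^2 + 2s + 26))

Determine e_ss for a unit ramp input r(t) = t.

G(s) has one pole at the origin.
This is a Type 1 system. Kv = lim_{s→0} s·G(s) = 10/26 = 5/13.
e_ss = 1/Kv = 1/(5/13) = 13/5 ≈ 2.600.

e_ss = 2.600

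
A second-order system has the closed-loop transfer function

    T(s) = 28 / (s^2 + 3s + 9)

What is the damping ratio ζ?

ζ = 0.5

Compare the denominator to the standard form s^2 + 2ζωₙs + ωₙ².
ωₙ² = 9, so ωₙ = 3 rad/s.
2ζωₙ = 3, so ζ = 3/(2·3) = 0.5.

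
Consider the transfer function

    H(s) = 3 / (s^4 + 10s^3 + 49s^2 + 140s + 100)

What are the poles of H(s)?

s = -2 ± 4j, -5, -1

The poles are the roots of the denominator s^4 + 10s^3 + 49s^2 + 140s + 100 = 0.
Trying s = -5: the polynomial evaluates to 0, so (s + 5) is a factor.
Dividing out leaves s^3 + 5s^2 + 24s + 20 = 0.
This factors further as (s^2 + 4s + 20)(s + 1) = 0.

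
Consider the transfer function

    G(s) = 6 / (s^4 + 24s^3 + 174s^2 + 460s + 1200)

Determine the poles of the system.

s = -1 ± 3j, -10, -12

The poles are the roots of the denominator s^4 + 24s^3 + 174s^2 + 460s + 1200 = 0.
Trying s = -10: the polynomial evaluates to 0, so (s + 10) is a factor.
Dividing out leaves s^3 + 14s^2 + 34s + 120 = 0.
This factors further as (s^2 + 2s + 10)(s + 12) = 0.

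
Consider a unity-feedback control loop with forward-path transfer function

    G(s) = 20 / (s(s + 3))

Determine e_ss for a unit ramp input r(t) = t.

G(s) has one pole at the origin.
This is a Type 1 system. Kv = lim_{s→0} s·G(s) = 20/3.
e_ss = 1/Kv = 1/(20/3) = 3/20 ≈ 0.1500.

e_ss = 0.1500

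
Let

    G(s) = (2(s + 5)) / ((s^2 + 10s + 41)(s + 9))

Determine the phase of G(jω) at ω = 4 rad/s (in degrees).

At s = j4: numerator = 10 + j8, denominator = 65 + j460.
∠G = ∠num − ∠den = 38.660° − (81.957°) = -43.30°.

∠G(j4) ≈ -43.30°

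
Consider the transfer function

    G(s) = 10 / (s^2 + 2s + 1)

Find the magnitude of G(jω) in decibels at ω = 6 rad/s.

Substitute s = j6: numerator = 10, denominator = -35 + j12.
|G(j6)| = |10| / |-35 + j12| = 10 / 37 ≈ 0.2703.
In decibels: 20·log₁₀(0.2703) ≈ -11.4 dB.

|G(j6)|_dB ≈ -11.4 dB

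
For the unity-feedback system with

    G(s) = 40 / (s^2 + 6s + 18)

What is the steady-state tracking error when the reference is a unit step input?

e_ss = 0.3103

G(s) has no poles at the origin.
This is a Type 0 system. Kp = lim_{s→0} G(s) = 40/18 = 20/9.
e_ss = 1/(1 + Kp) = 1/(1 + 20/9) = 9/29 ≈ 0.3103.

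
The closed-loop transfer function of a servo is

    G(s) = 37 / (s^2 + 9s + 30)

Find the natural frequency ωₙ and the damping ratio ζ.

Compare the denominator to the standard form s^2 + 2ζωₙs + ωₙ².
ωₙ² = 30, so ωₙ = √30 ≈ 5.477 rad/s.
2ζωₙ = 9, so ζ = 9/(2·√30) ≈ 0.8216.
With ζ = 0.8216 the response is underdamped.

ωₙ ≈ 5.477 rad/s, ζ ≈ 0.8216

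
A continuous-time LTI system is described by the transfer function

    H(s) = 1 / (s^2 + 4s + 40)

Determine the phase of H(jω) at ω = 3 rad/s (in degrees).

∠H(j3) ≈ -21.16°

At s = j3: numerator = 1, denominator = 31 + j12.
∠H = ∠num − ∠den = 0° − (21.161°) = -21.16°.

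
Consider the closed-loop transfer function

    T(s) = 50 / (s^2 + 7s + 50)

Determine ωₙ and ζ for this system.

Compare the denominator to the standard form s^2 + 2ζωₙs + ωₙ².
ωₙ² = 50, so ωₙ = √50 ≈ 7.071 rad/s.
2ζωₙ = 7, so ζ = 7/(2·√50) ≈ 0.4950.

ωₙ ≈ 7.071 rad/s, ζ ≈ 0.4950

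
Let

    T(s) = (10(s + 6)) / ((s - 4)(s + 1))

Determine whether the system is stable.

unstable

The poles can be read from the denominator factors: s = 4, -1.
Since the pole(s) at s = 4 lie in the right half-plane, the system is unstable.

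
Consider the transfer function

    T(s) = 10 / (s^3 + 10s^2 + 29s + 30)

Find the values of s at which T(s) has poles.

The poles are the roots of the denominator s^3 + 10s^2 + 29s + 30 = 0.
Trying s = -6: the polynomial evaluates to 0, so (s + 6) is a factor.
Dividing out leaves s^2 + 4s + 5 = 0.
The quadratic formula then gives s = -2 ± 1j.

s = -2 + j, -2 - j, -6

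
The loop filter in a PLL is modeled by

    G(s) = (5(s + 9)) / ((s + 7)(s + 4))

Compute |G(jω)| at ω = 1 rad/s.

|G(j1)| ≈ 1.553

Substitute s = j1: numerator = 45 + j5, denominator = 27 + j11.
|G(j1)| = |45 + j5| / |27 + j11| = 45.277 / 29.155 ≈ 1.553.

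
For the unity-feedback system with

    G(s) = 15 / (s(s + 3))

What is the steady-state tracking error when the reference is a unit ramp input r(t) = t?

e_ss = 0.2000

G(s) has one pole at the origin.
This is a Type 1 system. Kv = lim_{s→0} s·G(s) = 15/3 = 5.
e_ss = 1/Kv = 1/(5) = 1/5 ≈ 0.2000.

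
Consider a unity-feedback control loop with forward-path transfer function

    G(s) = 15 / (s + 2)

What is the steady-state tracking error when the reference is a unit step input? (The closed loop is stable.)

G(s) has no poles at the origin.
This is a Type 0 system. Kp = lim_{s→0} G(s) = 15/2.
e_ss = 1/(1 + Kp) = 1/(1 + 15/2) = 2/17 ≈ 0.1176.

e_ss = 0.1176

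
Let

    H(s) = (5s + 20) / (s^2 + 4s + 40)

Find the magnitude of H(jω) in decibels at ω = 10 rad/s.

Substitute s = j10: numerator = 20 + j50, denominator = -60 + j40.
|H(j10)| = |20 + j50| / |-60 + j40| = 53.852 / 72.111 ≈ 0.7468.
In decibels: 20·log₁₀(0.7468) ≈ -2.54 dB.

|H(j10)|_dB ≈ -2.54 dB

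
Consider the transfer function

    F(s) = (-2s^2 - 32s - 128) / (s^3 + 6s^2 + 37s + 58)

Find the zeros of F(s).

Set the numerator to zero: -2s^2 - 32s - 128 = 0, i.e. -2·(s^2 + 16s + 64) = 0.
Factoring: (s + 8)^2 = 0.

s = -8, -8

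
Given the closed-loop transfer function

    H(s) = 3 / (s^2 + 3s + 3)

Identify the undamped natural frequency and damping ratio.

ωₙ ≈ 1.732 rad/s, ζ ≈ 0.8660

Compare the denominator to the standard form s^2 + 2ζωₙs + ωₙ².
ωₙ² = 3, so ωₙ = √3 ≈ 1.732 rad/s.
2ζωₙ = 3, so ζ = 3/(2·√3) ≈ 0.8660.
With ζ = 0.8660 the response is underdamped.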